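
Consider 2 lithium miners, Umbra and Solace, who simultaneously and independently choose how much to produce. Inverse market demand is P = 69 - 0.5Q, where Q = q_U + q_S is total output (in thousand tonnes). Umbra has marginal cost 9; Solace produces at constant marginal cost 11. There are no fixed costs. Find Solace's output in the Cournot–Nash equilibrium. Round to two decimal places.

37.33

Umbra's profit: π_U = (69 - 0.5Q)q_U - (9q_U). Setting ∂π_U/∂q_U = 0: 60 - q_U - (1/2)(q_S) = 0.
Solace's first-order condition: 58 - q_S - (1/2)(q_U) = 0.
Best responses: q_U = (60 - (1/2)q_S), q_S = (58 - (1/2)q_U).
Solving the pair: q_U = 124/3, q_S = 112/3.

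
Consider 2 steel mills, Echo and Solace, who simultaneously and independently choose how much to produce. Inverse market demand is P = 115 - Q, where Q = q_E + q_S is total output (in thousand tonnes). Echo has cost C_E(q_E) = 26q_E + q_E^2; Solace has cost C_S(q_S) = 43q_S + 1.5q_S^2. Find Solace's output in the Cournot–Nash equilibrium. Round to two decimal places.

10.47

Echo's profit: π_E = (115 - Q)q_E - (26q_E + q_E²). Setting ∂π_E/∂q_E = 0: 89 - 4q_E - (q_S) = 0.
Solace's profit: π_S = (115 - Q)q_S - (43q_S + (3/2)q_S²). Setting ∂π_S/∂q_S = 0: 72 - 5q_S - (q_E) = 0.
So q_E = (89 - q_S)/4 and q_S = (72 - q_E)/5.
Solving the pair: q_E = 373/19, q_S = 199/19.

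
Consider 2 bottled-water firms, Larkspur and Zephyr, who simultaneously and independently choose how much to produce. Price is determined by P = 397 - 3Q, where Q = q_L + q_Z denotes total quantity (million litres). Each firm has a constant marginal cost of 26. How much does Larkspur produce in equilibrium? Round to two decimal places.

Each firm earns π_i = (397 - 3Q)q_i - 26q_i.
Setting ∂π_i/∂q_i = 0 with rivals' quantities fixed: 371 - 6q_i - 3q_j = 0.
With identical firms every q_j equals q_i, so q_j = q_i and 371 = 9q_i, giving q_i = 371/9.

41.22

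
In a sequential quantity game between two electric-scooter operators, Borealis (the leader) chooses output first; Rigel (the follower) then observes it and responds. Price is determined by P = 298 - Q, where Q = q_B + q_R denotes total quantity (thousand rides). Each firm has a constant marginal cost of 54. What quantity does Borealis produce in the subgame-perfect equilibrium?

The follower Rigel best-responds to any q_B: π_R = (298 - Q)q_R - 54q_R.
∂π_R/∂q_R = 244 - q_B - 2q_R = 0 gives the reaction function q_R = (244 - q_B)/2.
Borealis substitutes q_R(q_B) into its own profit: π_B = q_B(298 - q_B - (244 - q_B)/2) - 54q_B = (176 - (1/2)q_B)q_B - 54q_B.
Leader FOC: 122 - q_B = 0, so q_B = 122.
Then q_R = (244 - 122)/2 = 61.

122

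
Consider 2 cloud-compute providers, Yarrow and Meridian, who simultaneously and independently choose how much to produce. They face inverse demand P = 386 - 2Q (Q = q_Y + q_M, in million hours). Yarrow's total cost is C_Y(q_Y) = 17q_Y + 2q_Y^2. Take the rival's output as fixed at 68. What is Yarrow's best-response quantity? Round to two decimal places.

29.13

With the rival's output fixed at 68, Yarrow's profit is π_Y = (386 - 2·68 - 2q_Y)q_Y - (17q_Y + 2q_Y²) = (250 - 2q_Y)q_Y - (17q_Y + 2q_Y²).
∂π_Y/∂q_Y = 233 - 8q_Y = 0, so q_Y = 233/8.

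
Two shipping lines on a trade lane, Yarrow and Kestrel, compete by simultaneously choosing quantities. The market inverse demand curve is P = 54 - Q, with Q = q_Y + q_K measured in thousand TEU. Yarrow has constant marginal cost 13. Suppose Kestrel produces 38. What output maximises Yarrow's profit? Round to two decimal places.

With the rival's output fixed at 38, Yarrow's profit is π_Y = (54 - 38 - q_Y)q_Y - (13q_Y) = (16 - q_Y)q_Y - (13q_Y).
∂π_Y/∂q_Y = 3 - 2q_Y = 0, so q_Y = 3/2.

1.50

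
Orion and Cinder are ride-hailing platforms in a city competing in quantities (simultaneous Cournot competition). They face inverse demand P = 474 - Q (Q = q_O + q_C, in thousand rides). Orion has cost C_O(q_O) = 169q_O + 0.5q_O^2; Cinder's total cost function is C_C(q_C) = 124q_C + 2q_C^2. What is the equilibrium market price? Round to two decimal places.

343.12

Orion's profit: π_O = (474 - Q)q_O - (169q_O + (1/2)q_O²). Setting ∂π_O/∂q_O = 0: 305 - 3q_O - (q_C) = 0.
Cinder's profit: π_C = (474 - Q)q_C - (124q_C + 2q_C²). Setting ∂π_C/∂q_C = 0: 350 - 6q_C - (q_O) = 0.
Best responses: q_O = (305 - q_C)/3, q_C = (350 - q_O)/6.
Substituting one into the other gives q_O = 1480/17 and q_C = 745/17.
Total output Q = 130.8824, so price P = 474 - 130.8824 = 343.1176.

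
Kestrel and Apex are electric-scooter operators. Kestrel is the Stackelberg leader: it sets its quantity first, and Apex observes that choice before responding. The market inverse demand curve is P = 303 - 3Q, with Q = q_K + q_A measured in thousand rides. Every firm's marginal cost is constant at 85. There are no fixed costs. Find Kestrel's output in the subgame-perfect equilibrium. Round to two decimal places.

The follower Apex best-responds to any q_K: π_A = (303 - 3Q)q_A - 85q_A.
Follower FOC: 218 - 3q_K - 6q_A = 0, so q_A(q_K) = (218 - 3q_K)/6.
The leader anticipates this reaction. Substituting into P = 303 - 3Q gives P = 194 - (3/2)q_K, so π_K = (194 - (3/2)q_K)q_K - 85q_K.
Maximising: ∂π_K/∂q_K = 109 - 3q_K = 0, giving q_K = 109/3.
Then q_A = (218 - 3·(109/3))/6 = 109/6.

36.33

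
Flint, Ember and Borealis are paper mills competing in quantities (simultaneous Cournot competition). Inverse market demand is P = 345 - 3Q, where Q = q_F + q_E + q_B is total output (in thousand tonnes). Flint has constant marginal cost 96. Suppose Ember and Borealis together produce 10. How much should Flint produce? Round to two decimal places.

With rivals' combined output fixed at 10, Flint's profit is π_F = (345 - 3·10 - 3q_F)q_F - (96q_F) = (315 - 3q_F)q_F - (96q_F).
∂π_F/∂q_F = 219 - 6q_F = 0, so q_F = 73/2.

36.50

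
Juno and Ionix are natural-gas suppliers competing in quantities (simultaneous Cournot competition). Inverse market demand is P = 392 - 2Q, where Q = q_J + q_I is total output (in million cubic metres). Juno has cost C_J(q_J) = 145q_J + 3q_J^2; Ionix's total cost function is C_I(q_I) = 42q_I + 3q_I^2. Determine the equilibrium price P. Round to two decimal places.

Juno's profit: π_J = (392 - 2Q)q_J - (145q_J + 3q_J²). Setting ∂π_J/∂q_J = 0: 247 - 10q_J - 2(q_I) = 0.
Ionix's first-order condition: 350 - 10q_I - 2(q_J) = 0.
Best responses: q_J = (247 - 2q_I)/10, q_I = (350 - 2q_J)/10.
Solving the pair: q_J = 295/16, q_I = 501/16.
Total output Q = 199/4, so price P = 392 - 2·(199/4) = 585/2.

292.50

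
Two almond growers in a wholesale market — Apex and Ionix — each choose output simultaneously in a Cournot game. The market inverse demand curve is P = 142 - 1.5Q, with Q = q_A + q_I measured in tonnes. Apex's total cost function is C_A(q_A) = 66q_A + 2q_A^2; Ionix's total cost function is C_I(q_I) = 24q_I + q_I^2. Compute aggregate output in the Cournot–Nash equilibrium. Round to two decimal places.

27.94

Apex's profit: π_A = (142 - 1.5Q)q_A - (66q_A + 2q_A²). Setting ∂π_A/∂q_A = 0: 76 - 7q_A - (3/2)(q_I) = 0.
Ionix's profit: π_I = (142 - 1.5Q)q_I - (24q_I + q_I²). Setting ∂π_I/∂q_I = 0: 118 - 5q_I - (3/2)(q_A) = 0.
Best responses: q_A = (76 - (3/2)q_I)/7, q_I = (118 - (3/2)q_A)/5.
Solving the pair: q_A = 812/131, q_I = 21.7405.
Total output Q = 812/131 + 21.7405 = 27.9389.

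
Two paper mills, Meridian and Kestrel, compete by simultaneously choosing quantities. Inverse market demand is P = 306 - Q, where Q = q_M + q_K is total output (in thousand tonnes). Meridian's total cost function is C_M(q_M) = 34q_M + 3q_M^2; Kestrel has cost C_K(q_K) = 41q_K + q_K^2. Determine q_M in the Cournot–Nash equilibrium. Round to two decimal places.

26.55

Meridian's profit: π_M = (306 - Q)q_M - (34q_M + 3q_M²). Setting ∂π_M/∂q_M = 0: 272 - 8q_M - (q_K) = 0.
Kestrel's first-order condition: 265 - 4q_K - (q_M) = 0.
So q_M = (272 - q_K)/8 and q_K = (265 - q_M)/4.
Substituting one into the other gives q_M = 823/31 and q_K = 1848/31.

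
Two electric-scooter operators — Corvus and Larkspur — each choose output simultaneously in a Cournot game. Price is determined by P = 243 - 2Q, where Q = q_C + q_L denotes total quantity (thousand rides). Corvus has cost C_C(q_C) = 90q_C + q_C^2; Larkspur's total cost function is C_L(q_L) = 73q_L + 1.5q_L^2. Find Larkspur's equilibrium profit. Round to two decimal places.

Corvus's profit: π_C = (243 - 2Q)q_C - (90q_C + q_C²). Setting ∂π_C/∂q_C = 0: 153 - 6q_C - 2(q_L) = 0.
Larkspur's profit: π_L = (243 - 2Q)q_L - (73q_L + (3/2)q_L²). Setting ∂π_L/∂q_L = 0: 170 - 7q_L - 2(q_C) = 0.
So q_C = (153 - 2q_L)/6 and q_L = (170 - 2q_C)/7.
Solving the pair: q_C = 731/38, q_L = 357/19.
Price P = 243 - 2·(1445/38) = 166.9474.
Larkspur's profit: 166.9474·(357/19) - 73·(357/19) - (3/2)(357/19)² = 1235.6551.

1235.66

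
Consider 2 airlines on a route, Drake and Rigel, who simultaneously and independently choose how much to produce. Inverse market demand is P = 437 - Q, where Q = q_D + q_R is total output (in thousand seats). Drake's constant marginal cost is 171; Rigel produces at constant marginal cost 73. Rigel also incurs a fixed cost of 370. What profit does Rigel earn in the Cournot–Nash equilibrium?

23346

Drake's profit: π_D = (437 - Q)q_D - (171q_D). Setting ∂π_D/∂q_D = 0: 266 - 2q_D - (q_R) = 0.
Rigel's profit: π_R = (437 - Q)q_R - (73q_R). Setting ∂π_R/∂q_R = 0: 364 - 2q_R - (q_D) = 0.
Best responses: q_D = (266 - q_R)/2, q_R = (364 - q_D)/2.
Solving the pair: q_D = 56, q_R = 154.
Price P = 437 - 210 = 227.
Rigel's profit: (227 - 73)·154 - 370 = 23346.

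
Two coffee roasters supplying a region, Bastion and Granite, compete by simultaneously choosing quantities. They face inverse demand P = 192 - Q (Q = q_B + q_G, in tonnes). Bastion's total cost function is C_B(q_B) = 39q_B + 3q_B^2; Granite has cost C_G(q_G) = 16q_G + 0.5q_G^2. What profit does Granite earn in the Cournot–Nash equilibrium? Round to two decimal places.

4466.04

Bastion's profit: π_B = (192 - Q)q_B - (39q_B + 3q_B²). Setting ∂π_B/∂q_B = 0: 153 - 8q_B - (q_G) = 0.
Granite's profit: π_G = (192 - Q)q_G - (16q_G + (1/2)q_G²). Setting ∂π_G/∂q_G = 0: 176 - 3q_G - (q_B) = 0.
Rearranging gives the reaction functions q_B = (153 - q_G)/8 and q_G = (176 - q_B)/3.
Substituting one into the other gives q_B = 283/23 and q_G = 1255/23.
Price P = 192 - 1538/23 = 125.1304.
Granite's profit: 125.1304·(1255/23) - 16·(1255/23) - (1/2)(1255/23)² = 4466.0444.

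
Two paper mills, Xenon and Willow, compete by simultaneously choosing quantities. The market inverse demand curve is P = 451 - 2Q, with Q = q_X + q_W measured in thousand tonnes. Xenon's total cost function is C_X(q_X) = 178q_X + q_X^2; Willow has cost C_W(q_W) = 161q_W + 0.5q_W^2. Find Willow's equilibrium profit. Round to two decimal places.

5272.32

Xenon's profit: π_X = (451 - 2Q)q_X - (178q_X + q_X²). Setting ∂π_X/∂q_X = 0: 273 - 6q_X - 2(q_W) = 0.
Willow's first-order condition: 290 - 5q_W - 2(q_X) = 0.
So q_X = (273 - 2q_W)/6 and q_W = (290 - 2q_X)/5.
Solving the pair: q_X = 785/26, q_W = 597/13.
Price P = 451 - 2·(1979/26) = 298.7692.
Willow's profit: 298.7692·(597/13) - 161·(597/13) - (1/2)(597/13)² = 5272.3225.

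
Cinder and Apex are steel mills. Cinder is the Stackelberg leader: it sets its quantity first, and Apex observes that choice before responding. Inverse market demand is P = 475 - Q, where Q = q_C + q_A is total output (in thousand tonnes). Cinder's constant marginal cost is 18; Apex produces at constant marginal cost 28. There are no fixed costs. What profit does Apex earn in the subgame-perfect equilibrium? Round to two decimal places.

11395.56

The follower Apex best-responds to any q_C: π_A = (475 - Q)q_A - 28q_A.
Setting the follower's marginal profit to zero, 447 - q_C - 2q_A = 0, i.e. q_A = (447 - q_C)/2.
Cinder substitutes q_A(q_C) into its own profit: π_C = q_C(475 - q_C - (447 - q_C)/2) - 18q_C = (503/2 - (1/2)q_C)q_C - 18q_C.
The leader's first-order condition 467/2 - q_C = 0 yields q_C = 467/2.
Then q_A = (447 - 467/2)/2 = 427/4.
Price P = 475 - 1361/4 = 539/4.
Apex's profit: (539/4 - 28)·(427/4) = 11395.5625.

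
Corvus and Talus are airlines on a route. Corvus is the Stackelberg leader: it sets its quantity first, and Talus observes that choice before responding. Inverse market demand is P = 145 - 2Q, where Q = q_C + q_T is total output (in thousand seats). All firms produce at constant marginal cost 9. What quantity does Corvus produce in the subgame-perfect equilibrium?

The follower Talus best-responds to any q_C: π_T = (145 - 2Q)q_T - 9q_T.
Follower FOC: 136 - 2q_C - 4q_T = 0, so q_T(q_C) = (136 - 2q_C)/4.
Corvus substitutes q_T(q_C) into its own profit: π_C = q_C(145 - 2q_C - (136 - 2q_C)/2) - 9q_C = (77 - q_C)q_C - 9q_C.
The leader's first-order condition 68 - 2q_C = 0 yields q_C = 34.
Then q_T = (136 - 2·34)/4 = 17.

34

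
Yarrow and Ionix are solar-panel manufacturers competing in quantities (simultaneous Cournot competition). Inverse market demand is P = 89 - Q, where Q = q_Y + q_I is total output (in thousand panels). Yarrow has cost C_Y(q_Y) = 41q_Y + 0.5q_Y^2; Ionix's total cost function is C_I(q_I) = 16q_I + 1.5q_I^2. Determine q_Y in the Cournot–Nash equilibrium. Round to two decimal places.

Yarrow's profit: π_Y = (89 - Q)q_Y - (41q_Y + (1/2)q_Y²). Setting ∂π_Y/∂q_Y = 0: 48 - 3q_Y - (q_I) = 0.
Ionix's profit: π_I = (89 - Q)q_I - (16q_I + (3/2)q_I²). Setting ∂π_I/∂q_I = 0: 73 - 5q_I - (q_Y) = 0.
So q_Y = (48 - q_I)/3 and q_I = (73 - q_Y)/5.
Solving the pair: q_Y = 167/14, q_I = 171/14.

11.93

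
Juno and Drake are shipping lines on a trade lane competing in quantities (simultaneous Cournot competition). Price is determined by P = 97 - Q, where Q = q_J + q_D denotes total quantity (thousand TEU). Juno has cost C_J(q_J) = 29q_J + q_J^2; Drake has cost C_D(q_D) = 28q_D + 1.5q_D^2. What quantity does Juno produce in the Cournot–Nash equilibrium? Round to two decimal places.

14.26

Juno's profit: π_J = (97 - Q)q_J - (29q_J + q_J²). Setting ∂π_J/∂q_J = 0: 68 - 4q_J - (q_D) = 0.
Drake's profit: π_D = (97 - Q)q_D - (28q_D + (3/2)q_D²). Setting ∂π_D/∂q_D = 0: 69 - 5q_D - (q_J) = 0.
So q_J = (68 - q_D)/4 and q_D = (69 - q_J)/5.
Substituting one into the other gives q_J = 271/19 and q_D = 208/19.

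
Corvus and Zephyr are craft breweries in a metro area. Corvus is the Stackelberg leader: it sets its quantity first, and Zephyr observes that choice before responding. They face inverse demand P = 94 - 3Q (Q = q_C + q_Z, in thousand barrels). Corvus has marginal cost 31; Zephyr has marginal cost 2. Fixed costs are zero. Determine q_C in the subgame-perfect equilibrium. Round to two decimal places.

5.67

Solve by backward induction. Given q_C, the follower Zephyr maximises π_Z = (94 - 3q_C - 3q_Z)q_Z - 2q_Z.
Follower FOC: 92 - 3q_C - 6q_Z = 0, so q_Z(q_C) = (92 - 3q_C)/6.
Corvus substitutes q_Z(q_C) into its own profit: π_C = q_C(94 - 3q_C - (92 - 3q_C)/2) - 31q_C = (48 - (3/2)q_C)q_C - 31q_C.
Leader FOC: 17 - 3q_C = 0, so q_C = 17/3.
Then q_Z = (92 - 3·(17/3))/6 = 25/2.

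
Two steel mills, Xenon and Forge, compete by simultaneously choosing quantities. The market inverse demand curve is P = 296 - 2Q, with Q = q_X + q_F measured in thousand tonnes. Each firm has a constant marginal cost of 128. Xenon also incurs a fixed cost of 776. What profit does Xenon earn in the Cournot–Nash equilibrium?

792

Each firm earns π_i = (296 - 2Q)q_i - 128q_i.
Setting ∂π_i/∂q_i = 0 with rivals' quantities fixed: 168 - 4q_i - 2q_j = 0.
By symmetry each firm produces the same amount; substituting q_j = q_i yields q_i = 168/6 = 28.
Price P = 296 - 2·56 = 184.
Xenon's profit: (184 - 128)·28 - 776 = 792.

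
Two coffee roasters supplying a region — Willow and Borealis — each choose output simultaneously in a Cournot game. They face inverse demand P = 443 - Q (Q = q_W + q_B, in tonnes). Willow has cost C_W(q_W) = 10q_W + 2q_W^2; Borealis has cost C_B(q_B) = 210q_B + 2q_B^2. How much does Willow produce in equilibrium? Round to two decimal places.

Willow's profit: π_W = (443 - Q)q_W - (10q_W + 2q_W²). Setting ∂π_W/∂q_W = 0: 433 - 6q_W - (q_B) = 0.
Borealis's first-order condition: 233 - 6q_B - (q_W) = 0.
So q_W = (433 - q_B)/6 and q_B = (233 - q_W)/6.
Substituting one into the other gives q_W = 473/7 and q_B = 193/7.

67.57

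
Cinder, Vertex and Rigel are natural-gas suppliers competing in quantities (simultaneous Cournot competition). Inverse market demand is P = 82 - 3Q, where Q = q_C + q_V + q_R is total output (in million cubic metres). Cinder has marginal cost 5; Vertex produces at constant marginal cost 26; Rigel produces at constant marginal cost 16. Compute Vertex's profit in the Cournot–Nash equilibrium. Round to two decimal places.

13.02

Cinder's profit: π_C = (82 - 3Q)q_C - (5q_C). Setting ∂π_C/∂q_C = 0: 77 - 6q_C - 3(q_V + q_R) = 0.
Vertex's first-order condition: 56 - 6q_V - 3(q_C + q_R) = 0.
Rigel's profit: π_R = (82 - 3Q)q_R - (16q_R). Setting ∂π_R/∂q_R = 0: 66 - 6q_R - 3(q_C + q_V) = 0.
Adding the 3 first-order conditions: 199 − 12Q = 0, so Q = 199/12.
Back-substituting: q_C = (77 − 199/4)/3 = 109/12, q_V = (56 − 199/4)/3 = 25/12, q_R = (66 − 199/4)/3 = 65/12.
Price P = 82 - 3·(199/12) = 129/4.
Vertex's profit: (129/4 - 26)·(25/12) = 625/48.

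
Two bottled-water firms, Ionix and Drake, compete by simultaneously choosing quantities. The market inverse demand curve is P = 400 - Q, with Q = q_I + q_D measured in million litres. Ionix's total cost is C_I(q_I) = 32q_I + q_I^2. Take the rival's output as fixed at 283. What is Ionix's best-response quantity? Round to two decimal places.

21.25

With the rival's output fixed at 283, Ionix's profit is π_I = (400 - 283 - q_I)q_I - (32q_I + q_I²) = (117 - q_I)q_I - (32q_I + q_I²).
∂π_I/∂q_I = 85 - 4q_I = 0, so q_I = 85/4.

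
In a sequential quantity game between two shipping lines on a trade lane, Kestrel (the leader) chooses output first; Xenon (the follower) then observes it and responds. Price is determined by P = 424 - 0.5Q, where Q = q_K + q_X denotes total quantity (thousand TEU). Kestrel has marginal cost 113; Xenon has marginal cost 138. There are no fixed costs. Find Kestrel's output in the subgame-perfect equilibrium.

The follower Xenon best-responds to any q_K: π_X = (424 - 0.5Q)q_X - 138q_X.
Follower FOC: 286 - (1/2)q_K - q_X = 0, so q_X(q_K) = (286 - (1/2)q_K).
Kestrel substitutes q_X(q_K) into its own profit: π_K = q_K(424 - (1/2)q_K - (286 - (1/2)q_K)/2) - 113q_K = (281 - (1/4)q_K)q_K - 113q_K.
The leader's first-order condition 168 - (1/2)q_K = 0 yields q_K = 336.
Then q_X = (286 - (1/2)·336) = 118.

336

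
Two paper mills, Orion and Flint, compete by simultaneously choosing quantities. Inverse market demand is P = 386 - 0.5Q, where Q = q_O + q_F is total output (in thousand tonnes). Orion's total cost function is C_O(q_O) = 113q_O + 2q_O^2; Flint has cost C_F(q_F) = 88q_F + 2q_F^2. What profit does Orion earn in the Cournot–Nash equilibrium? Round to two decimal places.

6034.71

Orion's profit: π_O = (386 - 0.5Q)q_O - (113q_O + 2q_O²). Setting ∂π_O/∂q_O = 0: 273 - 5q_O - (1/2)(q_F) = 0.
Flint's first-order condition: 298 - 5q_F - (1/2)(q_O) = 0.
Best responses: q_O = (273 - (1/2)q_F)/5, q_F = (298 - (1/2)q_O)/5.
Solving the pair: q_O = 49.1313, q_F = 54.6869.
Price P = 386 - (1/2)·(1142/11) = 334.0909.
Orion's profit: 334.0909·49.1313 - 113·49.1313 - 2·49.1313² = 6034.7148.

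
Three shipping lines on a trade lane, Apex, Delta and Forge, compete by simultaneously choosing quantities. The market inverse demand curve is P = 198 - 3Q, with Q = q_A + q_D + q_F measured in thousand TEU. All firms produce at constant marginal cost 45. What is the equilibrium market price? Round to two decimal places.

83.25

A representative firm's profit is π_i = q_i(198 - 3Q) - 45q_i.
Setting ∂π_i/∂q_i = 0 with rivals' quantities fixed: 153 - 6q_i - 3·Σ_{j≠i} q_j = 0.
With identical firms every q_j equals q_i, so Σ_{j≠i} q_j = 2q_i and 153 = 12q_i, giving q_i = 51/4.
Total output Q = 153/4, so price P = 198 - 3·(153/4) = 333/4.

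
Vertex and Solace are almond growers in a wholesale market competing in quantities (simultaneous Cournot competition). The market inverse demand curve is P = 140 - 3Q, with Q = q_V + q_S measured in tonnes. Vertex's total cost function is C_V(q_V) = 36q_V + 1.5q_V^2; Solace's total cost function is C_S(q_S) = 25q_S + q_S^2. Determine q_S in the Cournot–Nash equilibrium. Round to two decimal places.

11.48

Vertex's profit: π_V = (140 - 3Q)q_V - (36q_V + (3/2)q_V²). Setting ∂π_V/∂q_V = 0: 104 - 9q_V - 3(q_S) = 0.
Solace's profit: π_S = (140 - 3Q)q_S - (25q_S + q_S²). Setting ∂π_S/∂q_S = 0: 115 - 8q_S - 3(q_V) = 0.
Best responses: q_V = (104 - 3q_S)/9, q_S = (115 - 3q_V)/8.
Solving the pair: q_V = 487/63, q_S = 241/21.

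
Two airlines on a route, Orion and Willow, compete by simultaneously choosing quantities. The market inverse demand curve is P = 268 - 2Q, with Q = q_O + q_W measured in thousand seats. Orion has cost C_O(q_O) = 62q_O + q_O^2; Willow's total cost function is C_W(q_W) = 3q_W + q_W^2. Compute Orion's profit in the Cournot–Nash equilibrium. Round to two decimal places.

Orion's profit: π_O = (268 - 2Q)q_O - (62q_O + q_O²). Setting ∂π_O/∂q_O = 0: 206 - 6q_O - 2(q_W) = 0.
Willow's profit: π_W = (268 - 2Q)q_W - (3q_W + q_W²). Setting ∂π_W/∂q_W = 0: 265 - 6q_W - 2(q_O) = 0.
So q_O = (206 - 2q_W)/6 and q_W = (265 - 2q_O)/6.
Solving the pair: q_O = 353/16, q_W = 589/16.
Price P = 268 - 2·(471/8) = 601/4.
Orion's profit: (601/4)·(353/16) - 62·(353/16) - (353/16)² = 1460.2617.

1460.26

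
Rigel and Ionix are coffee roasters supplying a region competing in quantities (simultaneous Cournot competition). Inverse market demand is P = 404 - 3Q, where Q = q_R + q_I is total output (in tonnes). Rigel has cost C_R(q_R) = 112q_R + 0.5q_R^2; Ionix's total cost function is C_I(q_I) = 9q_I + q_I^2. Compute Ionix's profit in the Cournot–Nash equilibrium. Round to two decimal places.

6461.42

Rigel's profit: π_R = (404 - 3Q)q_R - (112q_R + (1/2)q_R²). Setting ∂π_R/∂q_R = 0: 292 - 7q_R - 3(q_I) = 0.
Ionix's profit: π_I = (404 - 3Q)q_I - (9q_I + q_I²). Setting ∂π_I/∂q_I = 0: 395 - 8q_I - 3(q_R) = 0.
So q_R = (292 - 3q_I)/7 and q_I = (395 - 3q_R)/8.
Substituting one into the other gives q_R = 1151/47 and q_I = 1889/47.
Price P = 404 - 3·64.6809 = 209.9574.
Ionix's profit: 209.9574·(1889/47) - 9·(1889/47) - (1889/47)² = 6461.4233.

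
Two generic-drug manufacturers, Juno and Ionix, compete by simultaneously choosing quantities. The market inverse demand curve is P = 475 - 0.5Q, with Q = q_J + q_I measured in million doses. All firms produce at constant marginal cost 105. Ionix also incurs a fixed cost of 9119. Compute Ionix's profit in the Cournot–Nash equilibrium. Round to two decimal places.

21303.22

A representative firm's profit is π_i = q_i(475 - 0.5Q) - 105q_i.
First-order condition (treating rivals' output as given): 370 - q_i - (1/2)q_j = 0.
By symmetry each firm produces the same amount; substituting q_j = q_i yields q_i = 370/(3/2) = 740/3.
Price P = 475 - (1/2)·(1480/3) = 685/3.
Ionix's profit: (685/3 - 105)·(740/3) - 9119 = 21303.2222.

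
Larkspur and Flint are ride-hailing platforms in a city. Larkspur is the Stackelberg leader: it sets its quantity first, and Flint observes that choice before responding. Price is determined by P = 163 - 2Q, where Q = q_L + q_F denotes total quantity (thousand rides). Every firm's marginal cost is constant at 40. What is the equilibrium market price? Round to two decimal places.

Solve by backward induction. Given q_L, the follower Flint maximises π_F = (163 - 2q_L - 2q_F)q_F - 40q_F.
Follower FOC: 123 - 2q_L - 4q_F = 0, so q_F(q_L) = (123 - 2q_L)/4.
The leader anticipates this reaction. Substituting into P = 163 - 2Q gives P = 203/2 - q_L, so π_L = (203/2 - q_L)q_L - 40q_L.
Maximising: ∂π_L/∂q_L = 123/2 - 2q_L = 0, giving q_L = 123/4.
Then q_F = (123 - 2·(123/4))/4 = 123/8.
Total output Q = 369/8, so price P = 163 - 2·(369/8) = 283/4.

70.75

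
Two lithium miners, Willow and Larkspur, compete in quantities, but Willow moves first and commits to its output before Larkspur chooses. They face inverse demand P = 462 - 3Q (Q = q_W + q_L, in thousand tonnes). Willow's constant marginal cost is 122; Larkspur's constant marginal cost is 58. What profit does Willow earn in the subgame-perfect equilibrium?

Solve by backward induction. Given q_W, the follower Larkspur maximises π_L = (462 - 3q_W - 3q_L)q_L - 58q_L.
∂π_L/∂q_L = 404 - 3q_W - 6q_L = 0 gives the reaction function q_L = (404 - 3q_W)/6.
Willow substitutes q_L(q_W) into its own profit: π_W = q_W(462 - 3q_W - (404 - 3q_W)/2) - 122q_W = (260 - (3/2)q_W)q_W - 122q_W.
Maximising: ∂π_W/∂q_W = 138 - 3q_W = 0, giving q_W = 46.
Then q_L = (404 - 3·46)/6 = 133/3.
Price P = 462 - 3·(271/3) = 191.
Willow's profit: (191 - 122)·46 = 3174.

3174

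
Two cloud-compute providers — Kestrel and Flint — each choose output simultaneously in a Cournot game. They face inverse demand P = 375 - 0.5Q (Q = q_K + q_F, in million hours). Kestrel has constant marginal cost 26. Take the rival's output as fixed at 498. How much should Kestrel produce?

100

With the rival's output fixed at 498, Kestrel's profit is π_K = (375 - (1/2)·498 - (1/2)q_K)q_K - (26q_K) = (126 - (1/2)q_K)q_K - (26q_K).
∂π_K/∂q_K = 100 - q_K = 0, so q_K = 100.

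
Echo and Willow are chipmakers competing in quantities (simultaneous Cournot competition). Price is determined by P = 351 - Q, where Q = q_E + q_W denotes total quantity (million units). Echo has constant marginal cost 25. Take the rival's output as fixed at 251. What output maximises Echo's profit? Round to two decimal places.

With the rival's output fixed at 251, Echo's profit is π_E = (351 - 251 - q_E)q_E - (25q_E) = (100 - q_E)q_E - (25q_E).
∂π_E/∂q_E = 75 - 2q_E = 0, so q_E = 75/2.

37.50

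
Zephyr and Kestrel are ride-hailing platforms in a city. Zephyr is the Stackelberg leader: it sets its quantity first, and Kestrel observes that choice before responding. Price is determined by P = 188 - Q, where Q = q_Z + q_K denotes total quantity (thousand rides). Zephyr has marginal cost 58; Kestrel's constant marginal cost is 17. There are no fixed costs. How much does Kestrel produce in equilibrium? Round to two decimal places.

The follower Kestrel best-responds to any q_Z: π_K = (188 - Q)q_K - 17q_K.
Follower FOC: 171 - q_Z - 2q_K = 0, so q_K(q_Z) = (171 - q_Z)/2.
The leader anticipates this reaction. Substituting into P = 188 - Q gives P = 205/2 - (1/2)q_Z, so π_Z = (205/2 - (1/2)q_Z)q_Z - 58q_Z.
Maximising: ∂π_Z/∂q_Z = 89/2 - q_Z = 0, giving q_Z = 89/2.
Then q_K = (171 - 89/2)/2 = 253/4.

63.25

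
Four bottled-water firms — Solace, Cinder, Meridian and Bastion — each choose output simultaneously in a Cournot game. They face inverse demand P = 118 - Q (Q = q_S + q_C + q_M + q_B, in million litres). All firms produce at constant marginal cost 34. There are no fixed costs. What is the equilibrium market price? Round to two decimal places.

50.80

Each firm earns π_i = (118 - Q)q_i - 34q_i.
Setting ∂π_i/∂q_i = 0 with rivals' quantities fixed: 84 - 2q_i - Σ_{j≠i} q_j = 0.
With identical firms every q_j equals q_i, so Σ_{j≠i} q_j = 3q_i and 84 = 5q_i, giving q_i = 84/5.
Total output Q = 336/5, so price P = 118 - 336/5 = 254/5.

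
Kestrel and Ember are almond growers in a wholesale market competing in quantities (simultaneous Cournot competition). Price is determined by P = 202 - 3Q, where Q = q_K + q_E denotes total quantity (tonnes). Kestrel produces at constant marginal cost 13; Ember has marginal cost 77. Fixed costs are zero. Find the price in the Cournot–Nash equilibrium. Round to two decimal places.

97.33

Kestrel's profit: π_K = (202 - 3Q)q_K - (13q_K). Setting ∂π_K/∂q_K = 0: 189 - 6q_K - 3(q_E) = 0.
Ember's first-order condition: 125 - 6q_E - 3(q_K) = 0.
Rearranging gives the reaction functions q_K = (189 - 3q_E)/6 and q_E = (125 - 3q_K)/6.
Substituting one into the other gives q_K = 253/9 and q_E = 61/9.
Total output Q = 314/9, so price P = 202 - 3·(314/9) = 292/3.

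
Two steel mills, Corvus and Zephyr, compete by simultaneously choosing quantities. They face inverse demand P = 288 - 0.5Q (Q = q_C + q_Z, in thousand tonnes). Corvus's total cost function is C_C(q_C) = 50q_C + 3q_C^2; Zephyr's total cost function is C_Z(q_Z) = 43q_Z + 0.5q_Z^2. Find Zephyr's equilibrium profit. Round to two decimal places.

Corvus's profit: π_C = (288 - 0.5Q)q_C - (50q_C + 3q_C²). Setting ∂π_C/∂q_C = 0: 238 - 7q_C - (1/2)(q_Z) = 0.
Zephyr's first-order condition: 245 - 2q_Z - (1/2)(q_C) = 0.
So q_C = (238 - (1/2)q_Z)/7 and q_Z = (245 - (1/2)q_C)/2.
Solving the pair: q_C = 1414/55, q_Z = 116.0727.
Price P = 288 - (1/2)·141.7818 = 217.1091.
Zephyr's profit: 217.1091·116.0727 - 43·116.0727 - (1/2)·116.0727² = 13472.8780.

13472.88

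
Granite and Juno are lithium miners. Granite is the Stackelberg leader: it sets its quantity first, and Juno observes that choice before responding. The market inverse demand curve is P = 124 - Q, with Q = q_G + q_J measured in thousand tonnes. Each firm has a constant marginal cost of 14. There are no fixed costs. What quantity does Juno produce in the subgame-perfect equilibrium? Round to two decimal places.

Solve by backward induction. Given q_G, the follower Juno maximises π_J = (124 - q_G - q_J)q_J - 14q_J.
∂π_J/∂q_J = 110 - q_G - 2q_J = 0 gives the reaction function q_J = (110 - q_G)/2.
Granite substitutes q_J(q_G) into its own profit: π_G = q_G(124 - q_G - (110 - q_G)/2) - 14q_G = (69 - (1/2)q_G)q_G - 14q_G.
The leader's first-order condition 55 - q_G = 0 yields q_G = 55.
Then q_J = (110 - 55)/2 = 55/2.

27.50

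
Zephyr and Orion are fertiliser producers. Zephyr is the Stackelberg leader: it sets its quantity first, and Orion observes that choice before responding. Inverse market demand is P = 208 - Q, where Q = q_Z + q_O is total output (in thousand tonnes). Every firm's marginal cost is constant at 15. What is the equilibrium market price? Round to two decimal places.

The follower Orion best-responds to any q_Z: π_O = (208 - Q)q_O - 15q_O.
Follower FOC: 193 - q_Z - 2q_O = 0, so q_O(q_Z) = (193 - q_Z)/2.
The leader anticipates this reaction. Substituting into P = 208 - Q gives P = 223/2 - (1/2)q_Z, so π_Z = (223/2 - (1/2)q_Z)q_Z - 15q_Z.
Leader FOC: 193/2 - q_Z = 0, so q_Z = 193/2.
Then q_O = (193 - 193/2)/2 = 193/4.
Total output Q = 579/4, so price P = 208 - 579/4 = 253/4.

63.25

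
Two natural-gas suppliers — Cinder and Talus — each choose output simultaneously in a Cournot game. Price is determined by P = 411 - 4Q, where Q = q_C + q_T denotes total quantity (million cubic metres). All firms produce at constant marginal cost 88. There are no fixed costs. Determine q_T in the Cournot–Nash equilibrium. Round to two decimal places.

26.92

Each firm earns π_i = (411 - 4Q)q_i - 88q_i.
First-order condition (treating rivals' output as given): 323 - 8q_i - 4q_j = 0.
With identical firms every q_j equals q_i, so q_j = q_i and 323 = 12q_i, giving q_i = 323/12.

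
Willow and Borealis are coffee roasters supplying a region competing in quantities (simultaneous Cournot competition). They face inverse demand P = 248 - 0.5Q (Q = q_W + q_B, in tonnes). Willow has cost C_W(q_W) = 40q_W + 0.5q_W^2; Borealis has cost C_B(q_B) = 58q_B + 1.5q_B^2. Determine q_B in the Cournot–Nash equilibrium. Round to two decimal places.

Willow's profit: π_W = (248 - 0.5Q)q_W - (40q_W + (1/2)q_W²). Setting ∂π_W/∂q_W = 0: 208 - 2q_W - (1/2)(q_B) = 0.
Borealis's profit: π_B = (248 - 0.5Q)q_B - (58q_B + (3/2)q_B²). Setting ∂π_B/∂q_B = 0: 190 - 4q_B - (1/2)(q_W) = 0.
Best responses: q_W = (208 - (1/2)q_B)/2, q_B = (190 - (1/2)q_W)/4.
Substituting one into the other gives q_W = 95.0968 and q_B = 1104/31.

35.61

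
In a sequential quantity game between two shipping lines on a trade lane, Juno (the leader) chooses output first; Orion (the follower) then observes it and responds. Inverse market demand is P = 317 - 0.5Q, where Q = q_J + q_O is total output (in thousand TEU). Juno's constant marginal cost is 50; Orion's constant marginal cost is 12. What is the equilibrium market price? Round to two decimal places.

107.25

Solve by backward induction. Given q_J, the follower Orion maximises π_O = (317 - (1/2)q_J - (1/2)q_O)q_O - 12q_O.
Follower FOC: 305 - (1/2)q_J - q_O = 0, so q_O(q_J) = (305 - (1/2)q_J).
The leader anticipates this reaction. Substituting into P = 317 - 0.5Q gives P = 329/2 - (1/4)q_J, so π_J = (329/2 - (1/4)q_J)q_J - 50q_J.
Maximising: ∂π_J/∂q_J = 229/2 - (1/2)q_J = 0, giving q_J = 229.
Then q_O = (305 - (1/2)·229) = 381/2.
Total output Q = 839/2, so price P = 317 - (1/2)·(839/2) = 429/4.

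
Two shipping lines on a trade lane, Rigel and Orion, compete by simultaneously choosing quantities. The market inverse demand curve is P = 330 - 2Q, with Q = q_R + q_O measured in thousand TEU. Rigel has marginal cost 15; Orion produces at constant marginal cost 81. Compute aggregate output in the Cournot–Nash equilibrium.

94

Rigel's profit: π_R = (330 - 2Q)q_R - (15q_R). Setting ∂π_R/∂q_R = 0: 315 - 4q_R - 2(q_O) = 0.
Orion's first-order condition: 249 - 4q_O - 2(q_R) = 0.
Rearranging gives the reaction functions q_R = (315 - 2q_O)/4 and q_O = (249 - 2q_R)/4.
Solving the pair: q_R = 127/2, q_O = 61/2.
Total output Q = 127/2 + 61/2 = 94.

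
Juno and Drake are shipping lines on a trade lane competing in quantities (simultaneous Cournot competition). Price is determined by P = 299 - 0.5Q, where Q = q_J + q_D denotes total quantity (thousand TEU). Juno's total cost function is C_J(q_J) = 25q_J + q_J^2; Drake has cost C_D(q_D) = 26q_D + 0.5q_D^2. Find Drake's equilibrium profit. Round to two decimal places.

14068.02

Juno's profit: π_J = (299 - 0.5Q)q_J - (25q_J + q_J²). Setting ∂π_J/∂q_J = 0: 274 - 3q_J - (1/2)(q_D) = 0.
Drake's first-order condition: 273 - 2q_D - (1/2)(q_J) = 0.
Best responses: q_J = (274 - (1/2)q_D)/3, q_D = (273 - (1/2)q_J)/2.
Solving the pair: q_J = 1646/23, q_D = 118.6087.
Price P = 299 - (1/2)·190.1739 = 203.9130.
Drake's profit: 203.9130·118.6087 - 26·118.6087 - (1/2)·118.6087² = 14068.0227.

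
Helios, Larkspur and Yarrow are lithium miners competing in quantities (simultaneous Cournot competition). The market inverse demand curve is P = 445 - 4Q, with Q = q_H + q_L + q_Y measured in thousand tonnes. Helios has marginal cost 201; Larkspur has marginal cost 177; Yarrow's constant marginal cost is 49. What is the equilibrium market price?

Helios's profit: π_H = (445 - 4Q)q_H - (201q_H). Setting ∂π_H/∂q_H = 0: 244 - 8q_H - 4(q_L + q_Y) = 0.
Larkspur's profit: π_L = (445 - 4Q)q_L - (177q_L). Setting ∂π_L/∂q_L = 0: 268 - 8q_L - 4(q_H + q_Y) = 0.
Yarrow's profit: π_Y = (445 - 4Q)q_Y - (49q_Y). Setting ∂π_Y/∂q_Y = 0: 396 - 8q_Y - 4(q_H + q_L) = 0.
Adding the 3 conditions: 908 − 8Q − 8Q = 0, i.e. Q = 227/4.
Back-substituting: q_H = (244 − 227)/4 = 17/4, q_L = (268 − 227)/4 = 41/4, q_Y = (396 − 227)/4 = 169/4.
Total output Q = 227/4, so price P = 445 - 4·(227/4) = 218.

218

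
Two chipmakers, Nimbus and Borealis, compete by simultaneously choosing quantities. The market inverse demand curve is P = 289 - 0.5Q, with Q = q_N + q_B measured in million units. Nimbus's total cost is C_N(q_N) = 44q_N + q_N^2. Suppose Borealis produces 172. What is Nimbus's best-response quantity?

With the rival's output fixed at 172, Nimbus's profit is π_N = (289 - (1/2)·172 - (1/2)q_N)q_N - (44q_N + q_N²) = (203 - (1/2)q_N)q_N - (44q_N + q_N²).
∂π_N/∂q_N = 159 - 3q_N = 0, so q_N = 53.

53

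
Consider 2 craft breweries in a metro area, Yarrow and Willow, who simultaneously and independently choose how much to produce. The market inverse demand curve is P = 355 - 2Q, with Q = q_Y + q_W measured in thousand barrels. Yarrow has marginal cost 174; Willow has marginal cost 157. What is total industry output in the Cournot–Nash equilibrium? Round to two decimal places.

Yarrow's profit: π_Y = (355 - 2Q)q_Y - (174q_Y). Setting ∂π_Y/∂q_Y = 0: 181 - 4q_Y - 2(q_W) = 0.
Willow's first-order condition: 198 - 4q_W - 2(q_Y) = 0.
So q_Y = (181 - 2q_W)/4 and q_W = (198 - 2q_Y)/4.
Substituting one into the other gives q_Y = 82/3 and q_W = 215/6.
Total output Q = 82/3 + 215/6 = 379/6.

63.17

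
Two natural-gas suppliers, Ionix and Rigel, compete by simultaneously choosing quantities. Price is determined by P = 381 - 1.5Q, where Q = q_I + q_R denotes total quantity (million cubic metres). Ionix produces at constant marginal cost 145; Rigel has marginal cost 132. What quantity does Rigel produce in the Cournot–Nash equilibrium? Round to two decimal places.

58.22

Ionix's profit: π_I = (381 - 1.5Q)q_I - (145q_I). Setting ∂π_I/∂q_I = 0: 236 - 3q_I - (3/2)(q_R) = 0.
Rigel's profit: π_R = (381 - 1.5Q)q_R - (132q_R). Setting ∂π_R/∂q_R = 0: 249 - 3q_R - (3/2)(q_I) = 0.
Best responses: q_I = (236 - (3/2)q_R)/3, q_R = (249 - (3/2)q_I)/3.
Solving the pair: q_I = 446/9, q_R = 524/9.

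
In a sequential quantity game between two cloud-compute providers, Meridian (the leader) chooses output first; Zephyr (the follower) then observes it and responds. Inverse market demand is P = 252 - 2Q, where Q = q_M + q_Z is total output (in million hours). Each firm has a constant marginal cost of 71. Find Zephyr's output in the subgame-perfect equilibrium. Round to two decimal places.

22.63

The follower Zephyr best-responds to any q_M: π_Z = (252 - 2Q)q_Z - 71q_Z.
∂π_Z/∂q_Z = 181 - 2q_M - 4q_Z = 0 gives the reaction function q_Z = (181 - 2q_M)/4.
The leader anticipates this reaction. Substituting into P = 252 - 2Q gives P = 323/2 - q_M, so π_M = (323/2 - q_M)q_M - 71q_M.
The leader's first-order condition 181/2 - 2q_M = 0 yields q_M = 181/4.
Then q_Z = (181 - 2·(181/4))/4 = 181/8.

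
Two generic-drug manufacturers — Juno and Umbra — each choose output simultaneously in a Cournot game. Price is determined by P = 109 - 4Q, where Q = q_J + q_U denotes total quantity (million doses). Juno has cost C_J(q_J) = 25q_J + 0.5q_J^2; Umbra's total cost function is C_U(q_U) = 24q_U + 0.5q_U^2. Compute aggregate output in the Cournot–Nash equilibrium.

Juno's profit: π_J = (109 - 4Q)q_J - (25q_J + (1/2)q_J²). Setting ∂π_J/∂q_J = 0: 84 - 9q_J - 4(q_U) = 0.
Umbra's first-order condition: 85 - 9q_U - 4(q_J) = 0.
Best responses: q_J = (84 - 4q_U)/9, q_U = (85 - 4q_J)/9.
Solving the pair: q_J = 32/5, q_U = 33/5.
Total output Q = 32/5 + 33/5 = 13.

13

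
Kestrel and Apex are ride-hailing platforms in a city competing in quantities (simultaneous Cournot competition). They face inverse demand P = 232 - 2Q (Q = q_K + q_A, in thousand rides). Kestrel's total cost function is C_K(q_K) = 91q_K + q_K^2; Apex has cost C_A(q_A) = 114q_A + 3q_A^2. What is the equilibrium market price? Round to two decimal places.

Kestrel's profit: π_K = (232 - 2Q)q_K - (91q_K + q_K²). Setting ∂π_K/∂q_K = 0: 141 - 6q_K - 2(q_A) = 0.
Apex's first-order condition: 118 - 10q_A - 2(q_K) = 0.
So q_K = (141 - 2q_A)/6 and q_A = (118 - 2q_K)/10.
Solving the pair: q_K = 587/28, q_A = 213/28.
Total output Q = 200/7, so price P = 232 - 2·(200/7) = 1224/7.

174.86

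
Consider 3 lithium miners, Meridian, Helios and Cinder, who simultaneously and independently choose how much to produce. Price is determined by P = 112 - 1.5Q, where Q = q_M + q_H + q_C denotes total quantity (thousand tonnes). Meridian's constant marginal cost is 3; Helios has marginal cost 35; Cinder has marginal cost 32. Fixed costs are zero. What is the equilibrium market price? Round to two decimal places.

Meridian's profit: π_M = (112 - 1.5Q)q_M - (3q_M). Setting ∂π_M/∂q_M = 0: 109 - 3q_M - (3/2)(q_H + q_C) = 0.
Helios's first-order condition: 77 - 3q_H - (3/2)(q_M + q_C) = 0.
Cinder's first-order condition: 80 - 3q_C - (3/2)(q_M + q_H) = 0.
Adding the 3 first-order conditions: 266 − 6Q = 0, so Q = 133/3.
Back-substituting: q_M = (109 − 133/2)/(3/2) = 85/3, q_H = (77 − 133/2)/(3/2) = 7, q_C = (80 − 133/2)/(3/2) = 9.
Total output Q = 133/3, so price P = 112 - (3/2)·(133/3) = 91/2.

45.50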